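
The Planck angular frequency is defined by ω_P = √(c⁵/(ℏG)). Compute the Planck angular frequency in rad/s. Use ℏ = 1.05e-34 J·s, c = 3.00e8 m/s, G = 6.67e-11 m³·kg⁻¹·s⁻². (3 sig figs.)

ω_P = √(c⁵/(ℏG))
  = √(3.47e86)
  = 1.86e43 rad/s

1.86e43 rad/s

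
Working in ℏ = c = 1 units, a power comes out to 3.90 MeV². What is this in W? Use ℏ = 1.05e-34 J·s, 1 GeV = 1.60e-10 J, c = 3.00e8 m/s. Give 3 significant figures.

Power is [E]/[T] = [E]²/ℏ.
1 GeV² → 1/ℏ × (1 GeV in J)² = 2.44e14 W.
Convert the energy scale: 3.90 MeV² = 3.90e-6 GeV².
Result: 3.90e-6 × 2.44e14 = 9.51e8 W.

9.51e8 W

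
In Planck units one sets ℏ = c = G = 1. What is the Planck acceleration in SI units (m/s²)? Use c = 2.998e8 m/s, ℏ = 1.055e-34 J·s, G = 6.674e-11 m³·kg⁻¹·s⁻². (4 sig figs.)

5.560e51 m/s²

a_P = √(c⁷/(ℏG))
  = √(3.092e103)
  = 5.560e51 m/s²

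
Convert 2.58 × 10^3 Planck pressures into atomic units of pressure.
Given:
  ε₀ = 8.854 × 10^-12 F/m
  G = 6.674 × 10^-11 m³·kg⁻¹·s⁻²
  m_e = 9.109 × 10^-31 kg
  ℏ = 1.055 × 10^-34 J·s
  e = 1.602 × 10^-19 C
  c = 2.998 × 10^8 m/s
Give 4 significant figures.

Planck pressure: p_P = c⁷/(ℏG²) = 4.632 × 10^113 Pa
atomic unit of pressure: P_au = E_h/a₀³ = m_e⁴e¹⁰/((4πε₀)⁵ℏ⁸) = 2.929 × 10^13 Pa
2.58 × 10^3 × 4.632 × 10^113 / 2.929 × 10^13 = 4.080 × 10^103

4.080 × 10^103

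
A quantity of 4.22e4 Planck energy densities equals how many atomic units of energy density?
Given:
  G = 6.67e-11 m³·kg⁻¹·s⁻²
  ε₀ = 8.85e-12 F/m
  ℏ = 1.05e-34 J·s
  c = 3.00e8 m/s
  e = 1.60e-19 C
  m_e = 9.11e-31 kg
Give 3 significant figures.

6.56e104

Planck energy density: u_P = c⁷/(ℏG²) = 4.68e113 J/m³
atomic unit of energy density: u_au = E_h/a₀³ = m_e⁴e¹⁰/((4πε₀)⁵ℏ⁸) = 3.01e13 J/m³
4.22e4 × 4.68e113 / 3.01e13 = 6.56e104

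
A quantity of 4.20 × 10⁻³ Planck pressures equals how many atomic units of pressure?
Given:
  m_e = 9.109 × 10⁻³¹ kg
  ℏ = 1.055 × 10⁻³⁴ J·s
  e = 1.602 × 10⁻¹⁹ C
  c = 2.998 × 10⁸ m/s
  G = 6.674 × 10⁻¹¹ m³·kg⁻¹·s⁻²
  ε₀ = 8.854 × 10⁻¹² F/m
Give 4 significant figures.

Planck pressure: p_P = c⁷/(ℏG²) = 4.632 × 10¹¹³ Pa
atomic unit of pressure: P_au = E_h/a₀³ = m_e⁴e¹⁰/((4πε₀)⁵ℏ⁸) = 2.929 × 10¹³ Pa
4.20 × 10⁻³ × 4.632 × 10¹¹³ / 2.929 × 10¹³ = 6.642 × 10⁹⁷

6.642 × 10⁹⁷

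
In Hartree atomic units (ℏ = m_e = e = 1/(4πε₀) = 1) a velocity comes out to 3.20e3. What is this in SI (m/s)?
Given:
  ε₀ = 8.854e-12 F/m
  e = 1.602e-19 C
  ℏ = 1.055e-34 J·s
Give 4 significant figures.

6.996e9 m/s

One atomic unit of velocity: v_au = e²/(4πε₀ℏ) = 2.186e6 m/s.
3.20e3 × 2.186e6 m/s = 6.996e9 m/s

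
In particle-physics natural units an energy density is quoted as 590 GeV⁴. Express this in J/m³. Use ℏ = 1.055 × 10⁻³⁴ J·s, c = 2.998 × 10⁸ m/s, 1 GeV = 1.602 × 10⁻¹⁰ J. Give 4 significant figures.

1.228 × 10⁴⁰ J/m³

[E]/[L]³ = [E]⁴/(ℏc)³; restore (ℏc)⁻³.
1 GeV⁴ → 1/(ℏc)³ × (1 GeV in J)⁴ = 2.082 × 10³⁷ J/m³.
Result: 590 × 2.082 × 10³⁷ = 1.228 × 10⁴⁰ J/m³.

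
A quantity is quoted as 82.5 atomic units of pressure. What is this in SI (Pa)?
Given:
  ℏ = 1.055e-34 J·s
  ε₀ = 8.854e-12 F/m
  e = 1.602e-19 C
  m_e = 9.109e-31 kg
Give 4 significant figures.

One atomic unit of pressure: P_au = E_h/a₀³ = m_e⁴e¹⁰/((4πε₀)⁵ℏ⁸) = 2.929e13 Pa.
82.5 × 2.929e13 Pa = 2.417e15 Pa

2.417e15 Pa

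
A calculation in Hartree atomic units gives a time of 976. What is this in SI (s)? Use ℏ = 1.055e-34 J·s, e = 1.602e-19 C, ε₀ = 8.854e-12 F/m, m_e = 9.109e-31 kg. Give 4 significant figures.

One atomic unit of time: τ_au = (4πε₀)²ℏ³/(m_e e⁴) = 2.423e-17 s.
976 × 2.423e-17 s = 2.365e-14 s

2.365e-14 s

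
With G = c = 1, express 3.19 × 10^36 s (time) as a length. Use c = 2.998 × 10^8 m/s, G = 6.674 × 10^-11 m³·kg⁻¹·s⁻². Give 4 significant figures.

Time → length via c.
3.19 × 10^36 s × (c) = 9.564 × 10^44 m

9.564 × 10^44 m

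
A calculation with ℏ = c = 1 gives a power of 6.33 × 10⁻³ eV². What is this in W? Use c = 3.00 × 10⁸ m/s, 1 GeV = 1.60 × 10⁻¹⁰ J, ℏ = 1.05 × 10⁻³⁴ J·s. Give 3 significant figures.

Power is [E]/[T] = [E]²/ℏ.
1 GeV² → 1/ℏ × (1 GeV in J)² = 2.44 × 10¹⁴ W.
Convert the energy scale: 6.33 × 10⁻³ eV² = 6.33 × 10⁻²¹ GeV².
Result: 6.33 × 10⁻²¹ × 2.44 × 10¹⁴ = 1.54 × 10⁻⁶ W.

1.54 × 10⁻⁶ W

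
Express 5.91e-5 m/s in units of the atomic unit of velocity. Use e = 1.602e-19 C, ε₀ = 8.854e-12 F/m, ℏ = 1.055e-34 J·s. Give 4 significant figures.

2.703e-11

atomic unit of velocity: v_au = e²/(4πε₀ℏ) = 2.186e6 m/s.
5.91e-5 / 2.186e6 = 2.703e-11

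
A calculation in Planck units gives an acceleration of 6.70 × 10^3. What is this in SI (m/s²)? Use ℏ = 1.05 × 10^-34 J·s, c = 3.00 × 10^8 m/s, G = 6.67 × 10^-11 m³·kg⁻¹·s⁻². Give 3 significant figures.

3.74 × 10^55 m/s²

One Planck acceleration: a_P = √(c⁷/(ℏG)) = 5.59 × 10^51 m/s².
6.70 × 10^3 × 5.59 × 10^51 m/s² = 3.74 × 10^55 m/s²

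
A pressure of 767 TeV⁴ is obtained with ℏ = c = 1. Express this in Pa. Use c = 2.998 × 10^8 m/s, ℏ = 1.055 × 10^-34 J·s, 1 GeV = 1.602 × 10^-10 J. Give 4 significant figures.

1.597 × 10^52 Pa

Pressure is [E]/[L]³ = [E]⁴/(ℏc)³.
1 GeV⁴ → 1/(ℏc)³ × (1 GeV in J)⁴ = 2.082 × 10^37 Pa.
Convert the energy scale: 767 TeV⁴ = 7.67 × 10^14 GeV⁴.
Result: 7.67 × 10^14 × 2.082 × 10^37 = 1.597 × 10^52 Pa.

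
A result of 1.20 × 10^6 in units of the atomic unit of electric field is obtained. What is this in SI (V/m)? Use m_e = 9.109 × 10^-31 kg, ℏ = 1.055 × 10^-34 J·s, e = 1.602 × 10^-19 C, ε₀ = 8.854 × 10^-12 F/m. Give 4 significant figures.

One atomic unit of electric field: E_au = E_h/(e a₀) = m_e²e⁵/((4πε₀)³ℏ⁴) = 5.131 × 10^11 V/m.
1.20 × 10^6 × 5.131 × 10^11 V/m = 6.157 × 10^17 V/m

6.157 × 10^17 V/m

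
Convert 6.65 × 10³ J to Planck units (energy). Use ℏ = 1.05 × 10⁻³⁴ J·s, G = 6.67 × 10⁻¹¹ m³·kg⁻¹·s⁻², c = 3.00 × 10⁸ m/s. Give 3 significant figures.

Planck energy: E_P = √(ℏc⁵/G) = 1.96 × 10⁹ J.
6.65 × 10³ / 1.96 × 10⁹ = 3.40 × 10⁻⁶

3.40 × 10⁻⁶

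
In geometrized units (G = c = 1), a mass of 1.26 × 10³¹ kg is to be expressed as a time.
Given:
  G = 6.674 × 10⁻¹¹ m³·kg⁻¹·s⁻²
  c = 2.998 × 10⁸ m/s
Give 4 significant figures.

3.121 × 10⁻⁵ s

Mass → time via G/c³.
1.26 × 10³¹ kg × (G/c³) = 3.121 × 10⁻⁵ s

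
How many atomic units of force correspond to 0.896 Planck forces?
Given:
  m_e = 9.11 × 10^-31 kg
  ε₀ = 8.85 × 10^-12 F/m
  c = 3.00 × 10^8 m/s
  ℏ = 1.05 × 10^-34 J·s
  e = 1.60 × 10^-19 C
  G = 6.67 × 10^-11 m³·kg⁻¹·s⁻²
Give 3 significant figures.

Planck force: F_P = c⁴/G = 1.21 × 10^44 N
atomic unit of force: F_au = E_h/a₀ = m_e²e⁶/((4πε₀)³ℏ⁴) = 8.33 × 10^-8 N
0.896 × 1.21 × 10^44 / 8.33 × 10^-8 = 1.31 × 10^51

1.31 × 10^51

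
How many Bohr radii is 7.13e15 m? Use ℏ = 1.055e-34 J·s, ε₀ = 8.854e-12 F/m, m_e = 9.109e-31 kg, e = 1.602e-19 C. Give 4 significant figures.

1.346e26

Bohr radius: a₀ = 4πε₀ℏ²/(m_e e²) = 5.297e-11 m.
7.13e15 / 5.297e-11 = 1.346e26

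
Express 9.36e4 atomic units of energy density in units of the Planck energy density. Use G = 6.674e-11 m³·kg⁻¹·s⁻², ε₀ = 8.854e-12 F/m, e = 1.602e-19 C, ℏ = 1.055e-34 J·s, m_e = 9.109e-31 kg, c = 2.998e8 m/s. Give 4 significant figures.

5.919e-96

atomic unit of energy density: u_au = E_h/a₀³ = m_e⁴e¹⁰/((4πε₀)⁵ℏ⁸) = 2.929e13 J/m³
Planck energy density: u_P = c⁷/(ℏG²) = 4.632e113 J/m³
9.36e4 × 2.929e13 / 4.632e113 = 5.919e-96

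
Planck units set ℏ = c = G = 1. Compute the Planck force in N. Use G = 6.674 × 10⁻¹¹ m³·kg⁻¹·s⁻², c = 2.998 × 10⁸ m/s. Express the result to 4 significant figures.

1.210 × 10⁴⁴ N

From ℏ = c = G = 1 the force scale is F_P = c⁴/G.
  = 8.078 × 10³³ / 6.674 × 10⁻¹¹
  = 1.210 × 10⁴⁴ N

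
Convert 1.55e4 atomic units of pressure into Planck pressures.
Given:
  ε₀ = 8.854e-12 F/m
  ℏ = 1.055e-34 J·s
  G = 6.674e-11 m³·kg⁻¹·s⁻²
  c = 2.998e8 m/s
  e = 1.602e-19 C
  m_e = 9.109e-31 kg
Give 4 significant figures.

atomic unit of pressure: P_au = E_h/a₀³ = m_e⁴e¹⁰/((4πε₀)⁵ℏ⁸) = 2.929e13 Pa
Planck pressure: p_P = c⁷/(ℏG²) = 4.632e113 Pa
1.55e4 × 2.929e13 / 4.632e113 = 9.801e-97

9.801e-97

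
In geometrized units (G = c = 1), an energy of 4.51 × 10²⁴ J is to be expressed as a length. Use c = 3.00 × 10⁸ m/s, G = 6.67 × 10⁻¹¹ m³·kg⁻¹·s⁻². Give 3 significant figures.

3.71 × 10⁻²⁰ m

Energy → length via G/c⁴.
4.51 × 10²⁴ J × (G/c⁴) = 3.71 × 10⁻²⁰ m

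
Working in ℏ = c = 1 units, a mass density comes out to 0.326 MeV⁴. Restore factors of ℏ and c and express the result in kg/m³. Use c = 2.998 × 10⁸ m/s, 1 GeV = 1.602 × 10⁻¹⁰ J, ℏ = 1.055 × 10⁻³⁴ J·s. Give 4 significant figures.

7.550 × 10⁷ kg/m³

Mass density is [E]/(c²[L]³) = [E]⁴/(ℏ³c⁵).
1 GeV⁴ → 1/(ℏ³c⁵) × (1 GeV in J)⁴ = 2.316 × 10²⁰ kg/m³.
Convert the energy scale: 0.326 MeV⁴ = 3.26 × 10⁻¹³ GeV⁴.
Result: 3.26 × 10⁻¹³ × 2.316 × 10²⁰ = 7.550 × 10⁷ kg/m³.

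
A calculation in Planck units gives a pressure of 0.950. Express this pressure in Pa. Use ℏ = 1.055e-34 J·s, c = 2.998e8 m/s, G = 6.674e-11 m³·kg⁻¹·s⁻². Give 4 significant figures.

One Planck pressure: p_P = c⁷/(ℏG²) = 4.632e113 Pa.
0.950 × 4.632e113 Pa = 4.401e113 Pa

4.401e113 Pa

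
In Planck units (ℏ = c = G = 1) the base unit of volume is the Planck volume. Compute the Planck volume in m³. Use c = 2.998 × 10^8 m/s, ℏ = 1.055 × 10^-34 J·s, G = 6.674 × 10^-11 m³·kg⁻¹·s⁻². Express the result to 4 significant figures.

4.224 × 10^-105 m³

V_P = (ℏG/c³)^(3/2)
  = √(1.784 × 10^-209)
  = 4.224 × 10^-105 m³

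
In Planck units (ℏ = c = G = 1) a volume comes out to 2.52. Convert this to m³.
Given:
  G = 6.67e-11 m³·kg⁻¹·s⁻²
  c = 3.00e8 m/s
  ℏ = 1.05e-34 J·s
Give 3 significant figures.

1.05e-104 m³

One Planck volume: V_P = (ℏG/c³)^(3/2) = 4.18e-105 m³.
2.52 × 4.18e-105 m³ = 1.05e-104 m³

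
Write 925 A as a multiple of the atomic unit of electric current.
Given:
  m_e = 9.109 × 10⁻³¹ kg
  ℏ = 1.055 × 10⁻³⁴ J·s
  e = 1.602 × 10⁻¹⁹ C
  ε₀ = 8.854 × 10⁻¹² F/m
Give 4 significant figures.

1.399 × 10⁵

atomic unit of electric current: I_au = e E_h/ℏ = m_e e⁵/((4πε₀)²ℏ³) = 6.612 × 10⁻³ A.
925 / 6.612 × 10⁻³ = 1.399 × 10⁵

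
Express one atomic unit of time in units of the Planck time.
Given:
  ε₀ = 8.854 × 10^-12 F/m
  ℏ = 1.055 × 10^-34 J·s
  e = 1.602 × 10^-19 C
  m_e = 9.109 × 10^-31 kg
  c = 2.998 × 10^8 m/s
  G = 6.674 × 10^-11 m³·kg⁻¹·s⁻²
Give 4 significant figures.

4.494 × 10^26

atomic unit of time: τ_au = (4πε₀)²ℏ³/(m_e e⁴) = 2.423 × 10^-17 s
Planck time: t_P = √(ℏG/c⁵) = 5.392 × 10^-44 s
ratio = 2.423 × 10^-17 / 5.392 × 10^-44 = 4.494 × 10^26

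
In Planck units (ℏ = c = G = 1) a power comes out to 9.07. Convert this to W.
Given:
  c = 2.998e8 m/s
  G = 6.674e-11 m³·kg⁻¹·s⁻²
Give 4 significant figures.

3.291e53 W

One Planck power: P_P = c⁵/G = 3.629e52 W.
9.07 × 3.629e52 W = 3.291e53 W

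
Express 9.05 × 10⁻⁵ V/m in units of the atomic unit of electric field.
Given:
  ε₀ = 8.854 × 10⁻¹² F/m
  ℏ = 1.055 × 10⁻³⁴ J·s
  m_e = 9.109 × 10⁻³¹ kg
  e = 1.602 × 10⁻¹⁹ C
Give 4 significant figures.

atomic unit of electric field: E_au = E_h/(e a₀) = m_e²e⁵/((4πε₀)³ℏ⁴) = 5.131 × 10¹¹ V/m.
9.05 × 10⁻⁵ / 5.131 × 10¹¹ = 1.764 × 10⁻¹⁶

1.764 × 10⁻¹⁶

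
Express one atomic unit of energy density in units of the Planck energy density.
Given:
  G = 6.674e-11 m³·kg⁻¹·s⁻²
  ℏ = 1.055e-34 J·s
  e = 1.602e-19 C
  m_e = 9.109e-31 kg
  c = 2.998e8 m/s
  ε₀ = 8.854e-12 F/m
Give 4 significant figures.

6.323e-101

atomic unit of energy density: u_au = E_h/a₀³ = m_e⁴e¹⁰/((4πε₀)⁵ℏ⁸) = 2.929e13 J/m³
Planck energy density: u_P = c⁷/(ℏG²) = 4.632e113 J/m³
ratio = 2.929e13 / 4.632e113 = 6.323e-101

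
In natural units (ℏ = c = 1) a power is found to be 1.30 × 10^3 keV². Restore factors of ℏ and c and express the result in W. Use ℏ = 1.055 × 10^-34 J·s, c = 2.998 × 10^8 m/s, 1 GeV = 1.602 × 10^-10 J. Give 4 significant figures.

Power is [E]/[T] = [E]²/ℏ.
1 GeV² → 1/ℏ × (1 GeV in J)² = 2.433 × 10^14 W.
Convert the energy scale: 1.30 × 10^3 keV² = 1.30 × 10^-9 GeV².
Result: 1.30 × 10^-9 × 2.433 × 10^14 = 3.162 × 10^5 W.

3.162 × 10^5 W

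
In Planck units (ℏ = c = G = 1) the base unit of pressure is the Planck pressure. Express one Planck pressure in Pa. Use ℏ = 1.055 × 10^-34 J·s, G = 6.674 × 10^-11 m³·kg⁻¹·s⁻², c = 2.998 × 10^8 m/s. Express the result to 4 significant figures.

4.632 × 10^113 Pa

p_P = c⁷/(ℏG²)
  = 2.177 × 10^59 / 4.699 × 10^-55
  = 4.632 × 10^113 Pa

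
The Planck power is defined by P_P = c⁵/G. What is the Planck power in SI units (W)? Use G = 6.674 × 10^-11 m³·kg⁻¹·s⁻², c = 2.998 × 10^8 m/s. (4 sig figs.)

P_P = c⁵/G
  = 2.422 × 10^42 / 6.674 × 10^-11
  = 3.629 × 10^52 W

3.629 × 10^52 W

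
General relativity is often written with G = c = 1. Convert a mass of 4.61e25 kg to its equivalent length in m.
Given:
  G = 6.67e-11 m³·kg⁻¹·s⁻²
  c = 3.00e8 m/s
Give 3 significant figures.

0.0342 m

In G = c = 1 units mass has dimensions of length; the conversion factor is G/c².
4.61e25 kg × (G/c²) = 0.0342 m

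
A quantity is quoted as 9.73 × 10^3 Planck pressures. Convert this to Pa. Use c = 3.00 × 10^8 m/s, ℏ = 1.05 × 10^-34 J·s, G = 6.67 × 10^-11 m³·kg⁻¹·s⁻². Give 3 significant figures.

4.56 × 10^117 Pa

One Planck pressure: p_P = c⁷/(ℏG²) = 4.68 × 10^113 Pa.
9.73 × 10^3 × 4.68 × 10^113 Pa = 4.56 × 10^117 Pa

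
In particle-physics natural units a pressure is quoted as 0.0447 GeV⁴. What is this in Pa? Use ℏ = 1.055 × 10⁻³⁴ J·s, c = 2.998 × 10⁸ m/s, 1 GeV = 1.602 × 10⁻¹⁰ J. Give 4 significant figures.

9.305 × 10³⁵ Pa

Pressure is [E]/[L]³ = [E]⁴/(ℏc)³.
1 GeV⁴ → 1/(ℏc)³ × (1 GeV in J)⁴ = 2.082 × 10³⁷ Pa.
Result: 0.0447 × 2.082 × 10³⁷ = 9.305 × 10³⁵ Pa.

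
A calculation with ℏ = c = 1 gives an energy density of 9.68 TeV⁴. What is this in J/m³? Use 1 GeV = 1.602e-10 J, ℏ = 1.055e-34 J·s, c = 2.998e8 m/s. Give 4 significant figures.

2.015e50 J/m³

[E]/[L]³ = [E]⁴/(ℏc)³; restore (ℏc)⁻³.
1 GeV⁴ → 1/(ℏc)³ × (1 GeV in J)⁴ = 2.082e37 J/m³.
Convert the energy scale: 9.68 TeV⁴ = 9.68e12 GeV⁴.
Result: 9.68e12 × 2.082e37 = 2.015e50 J/m³.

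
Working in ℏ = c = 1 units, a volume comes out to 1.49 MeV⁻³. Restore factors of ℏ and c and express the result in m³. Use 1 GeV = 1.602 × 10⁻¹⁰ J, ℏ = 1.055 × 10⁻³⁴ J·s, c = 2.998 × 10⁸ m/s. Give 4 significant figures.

1.147 × 10⁻³⁸ m³

Volume is [L]³ = [E]⁻³·(ℏc)³.
1 GeV⁻³ → (ℏc)³ × (1 GeV in J)⁻³ = 7.696 × 10⁻⁴⁸ m³.
Convert the energy scale: 1.49 MeV⁻³ = 1.49 × 10⁹ GeV⁻³.
Result: 1.49 × 10⁹ × 7.696 × 10⁻⁴⁸ = 1.147 × 10⁻³⁸ m³.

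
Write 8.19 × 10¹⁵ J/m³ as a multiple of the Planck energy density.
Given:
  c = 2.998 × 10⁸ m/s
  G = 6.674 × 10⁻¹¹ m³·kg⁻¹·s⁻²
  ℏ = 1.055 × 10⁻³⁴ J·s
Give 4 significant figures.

Planck energy density: u_P = c⁷/(ℏG²) = 4.632 × 10¹¹³ J/m³.
8.19 × 10¹⁵ / 4.632 × 10¹¹³ = 1.768 × 10⁻⁹⁸

1.768 × 10⁻⁹⁸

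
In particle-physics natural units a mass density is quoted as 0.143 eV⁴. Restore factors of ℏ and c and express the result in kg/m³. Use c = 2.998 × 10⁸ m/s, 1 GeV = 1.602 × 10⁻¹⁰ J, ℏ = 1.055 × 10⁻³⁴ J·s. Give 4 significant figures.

3.312 × 10⁻¹⁷ kg/m³

Mass density is [E]/(c²[L]³) = [E]⁴/(ℏ³c⁵).
1 GeV⁴ → 1/(ℏ³c⁵) × (1 GeV in J)⁴ = 2.316 × 10²⁰ kg/m³.
Convert the energy scale: 0.143 eV⁴ = 1.43 × 10⁻³⁷ GeV⁴.
Result: 1.43 × 10⁻³⁷ × 2.316 × 10²⁰ = 3.312 × 10⁻¹⁷ kg/m³.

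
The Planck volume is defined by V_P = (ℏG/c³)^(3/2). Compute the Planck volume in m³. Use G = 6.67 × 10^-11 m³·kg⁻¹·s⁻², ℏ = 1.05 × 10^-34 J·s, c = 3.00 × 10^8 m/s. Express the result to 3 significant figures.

4.18 × 10^-105 m³

V_P = (ℏG/c³)^(3/2)
  = √(1.75 × 10^-209)
  = 4.18 × 10^-105 m³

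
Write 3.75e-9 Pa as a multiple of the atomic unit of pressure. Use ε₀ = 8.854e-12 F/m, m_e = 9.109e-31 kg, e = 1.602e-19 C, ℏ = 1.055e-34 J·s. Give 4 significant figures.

atomic unit of pressure: P_au = E_h/a₀³ = m_e⁴e¹⁰/((4πε₀)⁵ℏ⁸) = 2.929e13 Pa.
3.75e-9 / 2.929e13 = 1.280e-22

1.280e-22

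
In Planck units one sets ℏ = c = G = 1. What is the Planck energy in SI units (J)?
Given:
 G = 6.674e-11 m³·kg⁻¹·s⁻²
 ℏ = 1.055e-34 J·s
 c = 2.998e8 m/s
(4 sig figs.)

1.957e9 J

E_P = √(ℏc⁵/G)
  = √(3.828e18)
  = 1.957e9 J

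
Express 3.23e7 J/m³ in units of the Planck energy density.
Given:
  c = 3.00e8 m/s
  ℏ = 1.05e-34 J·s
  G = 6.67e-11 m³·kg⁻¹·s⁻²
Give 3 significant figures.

6.90e-107

Planck energy density: u_P = c⁷/(ℏG²) = 4.68e113 J/m³.
3.23e7 / 4.68e113 = 6.90e-107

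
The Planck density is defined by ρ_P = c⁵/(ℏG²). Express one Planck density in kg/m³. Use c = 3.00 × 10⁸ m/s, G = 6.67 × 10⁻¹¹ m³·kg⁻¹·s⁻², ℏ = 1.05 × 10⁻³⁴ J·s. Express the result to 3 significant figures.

ρ_P = c⁵/(ℏG²)
  = 2.43 × 10⁴² / 4.67 × 10⁻⁵⁵
  = 5.20 × 10⁹⁶ kg/m³

5.20 × 10⁹⁶ kg/m³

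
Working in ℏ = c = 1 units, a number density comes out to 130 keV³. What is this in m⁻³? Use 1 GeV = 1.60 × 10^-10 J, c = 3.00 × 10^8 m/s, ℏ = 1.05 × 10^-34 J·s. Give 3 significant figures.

1.70 × 10^31 m⁻³

Number density is [L]⁻³ = [E]³/(ℏc)³.
1 GeV³ → 1/(ℏc)³ × (1 GeV in J)³ = 1.31 × 10^47 m⁻³.
Convert the energy scale: 130 keV³ = 1.30 × 10^-16 GeV³.
Result: 1.30 × 10^-16 × 1.31 × 10^47 = 1.70 × 10^31 m⁻³.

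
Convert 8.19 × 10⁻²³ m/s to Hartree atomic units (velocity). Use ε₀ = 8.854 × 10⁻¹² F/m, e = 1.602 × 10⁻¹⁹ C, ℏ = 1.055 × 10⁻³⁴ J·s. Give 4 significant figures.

3.746 × 10⁻²⁹

atomic unit of velocity: v_au = e²/(4πε₀ℏ) = 2.186 × 10⁶ m/s.
8.19 × 10⁻²³ / 2.186 × 10⁶ = 3.746 × 10⁻²⁹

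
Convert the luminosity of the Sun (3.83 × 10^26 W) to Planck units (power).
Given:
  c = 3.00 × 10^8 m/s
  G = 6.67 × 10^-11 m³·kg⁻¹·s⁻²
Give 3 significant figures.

1.05 × 10^-26

Planck power: P_P = c⁵/G = 3.64 × 10^52 W.
3.83 × 10^26 / 3.64 × 10^52 = 1.05 × 10^-26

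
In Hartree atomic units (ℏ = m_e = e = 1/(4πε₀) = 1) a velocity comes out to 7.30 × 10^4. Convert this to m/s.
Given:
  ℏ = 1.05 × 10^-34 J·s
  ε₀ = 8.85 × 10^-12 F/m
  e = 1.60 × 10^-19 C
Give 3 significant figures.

One atomic unit of velocity: v_au = e²/(4πε₀ℏ) = 2.19 × 10^6 m/s.
7.30 × 10^4 × 2.19 × 10^6 m/s = 1.60 × 10^11 m/s

1.60 × 10^11 m/s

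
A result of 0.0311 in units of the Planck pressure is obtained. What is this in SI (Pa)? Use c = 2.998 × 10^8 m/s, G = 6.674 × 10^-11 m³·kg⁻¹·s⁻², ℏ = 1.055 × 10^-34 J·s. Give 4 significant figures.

One Planck pressure: p_P = c⁷/(ℏG²) = 4.632 × 10^113 Pa.
0.0311 × 4.632 × 10^113 Pa = 1.441 × 10^112 Pa

1.441 × 10^112 Pa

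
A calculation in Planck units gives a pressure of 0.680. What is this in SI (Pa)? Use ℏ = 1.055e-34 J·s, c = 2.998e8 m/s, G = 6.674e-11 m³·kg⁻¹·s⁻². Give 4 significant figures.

3.150e113 Pa

One Planck pressure: p_P = c⁷/(ℏG²) = 4.632e113 Pa.
0.680 × 4.632e113 Pa = 3.150e113 Pa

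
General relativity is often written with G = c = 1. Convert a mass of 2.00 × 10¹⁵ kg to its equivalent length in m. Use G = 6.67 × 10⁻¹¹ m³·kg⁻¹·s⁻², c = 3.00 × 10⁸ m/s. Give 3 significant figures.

1.48 × 10⁻¹² m

In G = c = 1 units mass has dimensions of length; the conversion factor is G/c².
2.00 × 10¹⁵ kg × (G/c²) = 1.48 × 10⁻¹² m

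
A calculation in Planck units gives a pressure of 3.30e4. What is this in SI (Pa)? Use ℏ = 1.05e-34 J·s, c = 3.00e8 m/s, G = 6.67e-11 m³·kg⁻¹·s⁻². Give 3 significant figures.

One Planck pressure: p_P = c⁷/(ℏG²) = 4.68e113 Pa.
3.30e4 × 4.68e113 Pa = 1.54e118 Pa

1.54e118 Pa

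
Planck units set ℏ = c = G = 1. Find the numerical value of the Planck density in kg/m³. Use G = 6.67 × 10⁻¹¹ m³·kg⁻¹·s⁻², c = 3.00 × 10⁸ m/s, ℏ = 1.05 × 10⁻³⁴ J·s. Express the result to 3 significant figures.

From ℏ = c = G = 1 the density scale is ρ_P = c⁵/(ℏG²).
  = 2.43 × 10⁴² / 4.67 × 10⁻⁵⁵
  = 5.20 × 10⁹⁶ kg/m³

5.20 × 10⁹⁶ kg/m³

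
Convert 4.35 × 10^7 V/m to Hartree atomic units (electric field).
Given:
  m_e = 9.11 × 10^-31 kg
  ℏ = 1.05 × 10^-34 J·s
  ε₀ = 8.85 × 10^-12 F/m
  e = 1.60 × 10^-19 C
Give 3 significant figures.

atomic unit of electric field: E_au = E_h/(e a₀) = m_e²e⁵/((4πε₀)³ℏ⁴) = 5.20 × 10^11 V/m.
4.35 × 10^7 / 5.20 × 10^11 = 8.36 × 10^-5

8.36 × 10^-5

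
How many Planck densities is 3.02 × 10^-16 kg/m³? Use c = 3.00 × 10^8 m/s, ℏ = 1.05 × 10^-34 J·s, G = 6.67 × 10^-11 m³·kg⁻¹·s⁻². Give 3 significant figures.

Planck density: ρ_P = c⁵/(ℏG²) = 5.20 × 10^96 kg/m³.
3.02 × 10^-16 / 5.20 × 10^96 = 5.81 × 10^-113

5.81 × 10^-113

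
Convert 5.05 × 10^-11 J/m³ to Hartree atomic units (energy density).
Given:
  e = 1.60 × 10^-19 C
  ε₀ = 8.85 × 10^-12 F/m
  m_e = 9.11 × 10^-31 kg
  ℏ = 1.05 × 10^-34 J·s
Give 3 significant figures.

1.68 × 10^-24

atomic unit of energy density: u_au = E_h/a₀³ = m_e⁴e¹⁰/((4πε₀)⁵ℏ⁸) = 3.01 × 10^13 J/m³.
5.05 × 10^-11 / 3.01 × 10^13 = 1.68 × 10^-24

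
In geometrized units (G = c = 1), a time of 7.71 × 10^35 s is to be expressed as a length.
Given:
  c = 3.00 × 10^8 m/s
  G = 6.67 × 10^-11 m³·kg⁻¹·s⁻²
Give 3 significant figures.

Time → length via c.
7.71 × 10^35 s × (c) = 2.31 × 10^44 m

2.31 × 10^44 m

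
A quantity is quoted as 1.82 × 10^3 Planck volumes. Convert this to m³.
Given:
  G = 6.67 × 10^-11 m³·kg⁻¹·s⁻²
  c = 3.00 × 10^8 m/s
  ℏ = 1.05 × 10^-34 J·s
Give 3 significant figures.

7.60 × 10^-102 m³

One Planck volume: V_P = (ℏG/c³)^(3/2) = 4.18 × 10^-105 m³.
1.82 × 10^3 × 4.18 × 10^-105 m³ = 7.60 × 10^-102 m³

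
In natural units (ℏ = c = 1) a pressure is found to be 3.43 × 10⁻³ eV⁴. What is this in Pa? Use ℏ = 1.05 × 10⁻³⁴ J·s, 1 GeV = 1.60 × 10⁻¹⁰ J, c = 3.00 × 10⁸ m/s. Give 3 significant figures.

Pressure is [E]/[L]³ = [E]⁴/(ℏc)³.
1 GeV⁴ → 1/(ℏc)³ × (1 GeV in J)⁴ = 2.10 × 10³⁷ Pa.
Convert the energy scale: 3.43 × 10⁻³ eV⁴ = 3.43 × 10⁻³⁹ GeV⁴.
Result: 3.43 × 10⁻³⁹ × 2.10 × 10³⁷ = 0.0719 Pa.

0.0719 Pa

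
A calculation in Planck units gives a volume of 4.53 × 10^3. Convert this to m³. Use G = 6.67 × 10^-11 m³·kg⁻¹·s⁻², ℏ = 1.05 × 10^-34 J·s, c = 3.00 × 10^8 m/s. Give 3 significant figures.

1.89 × 10^-101 m³

One Planck volume: V_P = (ℏG/c³)^(3/2) = 4.18 × 10^-105 m³.
4.53 × 10^3 × 4.18 × 10^-105 m³ = 1.89 × 10^-101 m³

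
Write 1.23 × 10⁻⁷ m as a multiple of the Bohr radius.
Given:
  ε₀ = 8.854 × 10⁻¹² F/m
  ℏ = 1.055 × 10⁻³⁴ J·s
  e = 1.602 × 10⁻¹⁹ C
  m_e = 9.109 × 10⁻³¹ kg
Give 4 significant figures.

Bohr radius: a₀ = 4πε₀ℏ²/(m_e e²) = 5.297 × 10⁻¹¹ m.
1.23 × 10⁻⁷ / 5.297 × 10⁻¹¹ = 2.322 × 10³

2.322 × 10³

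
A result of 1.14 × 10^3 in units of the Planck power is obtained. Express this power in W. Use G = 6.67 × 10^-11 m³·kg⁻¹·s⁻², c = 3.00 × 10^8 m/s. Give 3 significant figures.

One Planck power: P_P = c⁵/G = 3.64 × 10^52 W.
1.14 × 10^3 × 3.64 × 10^52 W = 4.15 × 10^55 W

4.15 × 10^55 W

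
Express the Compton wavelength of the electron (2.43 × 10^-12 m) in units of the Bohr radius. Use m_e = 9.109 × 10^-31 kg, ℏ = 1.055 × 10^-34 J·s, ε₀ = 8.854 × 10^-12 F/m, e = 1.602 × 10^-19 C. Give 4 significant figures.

Bohr radius: a₀ = 4πε₀ℏ²/(m_e e²) = 5.297 × 10^-11 m.
2.43 × 10^-12 / 5.297 × 10^-11 = 0.04587

0.04587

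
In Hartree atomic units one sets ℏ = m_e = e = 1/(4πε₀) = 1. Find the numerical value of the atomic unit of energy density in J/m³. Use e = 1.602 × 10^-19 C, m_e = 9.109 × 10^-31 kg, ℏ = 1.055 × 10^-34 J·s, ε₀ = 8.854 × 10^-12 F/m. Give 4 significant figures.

u_au = E_h/a₀³ = m_e⁴e¹⁰/((4πε₀)⁵ℏ⁸)
E_h = 4.354 × 10^-18 J
a₀ = 5.297 × 10^-11 m
E_h/a₀³ = 2.929 × 10^13 J/m³

2.929 × 10^13 J/m³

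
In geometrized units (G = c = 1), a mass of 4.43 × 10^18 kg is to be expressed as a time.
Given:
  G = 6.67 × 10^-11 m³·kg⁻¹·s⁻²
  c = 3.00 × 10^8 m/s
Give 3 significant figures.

Mass → time via G/c³.
4.43 × 10^18 kg × (G/c³) = 1.09 × 10^-17 s

1.09 × 10^-17 s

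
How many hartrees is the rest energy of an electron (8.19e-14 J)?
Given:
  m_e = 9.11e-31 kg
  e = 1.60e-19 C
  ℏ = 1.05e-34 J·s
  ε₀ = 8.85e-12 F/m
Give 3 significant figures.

hartree: E_h = m_e e⁴/(4πε₀ℏ)² = 4.38e-18 J.
8.19e-14 / 4.38e-18 = 1.87e4

1.87e4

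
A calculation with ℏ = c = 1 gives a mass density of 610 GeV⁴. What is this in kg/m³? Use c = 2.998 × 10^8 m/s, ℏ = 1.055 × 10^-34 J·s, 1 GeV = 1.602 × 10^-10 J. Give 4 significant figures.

1.413 × 10^23 kg/m³

Mass density is [E]/(c²[L]³) = [E]⁴/(ℏ³c⁵).
1 GeV⁴ → 1/(ℏ³c⁵) × (1 GeV in J)⁴ = 2.316 × 10^20 kg/m³.
Result: 610 × 2.316 × 10^20 = 1.413 × 10^23 kg/m³.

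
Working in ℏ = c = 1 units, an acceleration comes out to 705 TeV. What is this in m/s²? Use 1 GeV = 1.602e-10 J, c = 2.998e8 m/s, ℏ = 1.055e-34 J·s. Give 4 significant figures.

3.209e38 m/s²

Acceleration is [L]/[T]² = c·[E]/ℏ.
1 GeV → c/ℏ × (1 GeV in J) = 4.552e32 m/s².
Convert the energy scale: 705 TeV = 7.05e5 GeV.
Result: 7.05e5 × 4.552e32 = 3.209e38 m/s².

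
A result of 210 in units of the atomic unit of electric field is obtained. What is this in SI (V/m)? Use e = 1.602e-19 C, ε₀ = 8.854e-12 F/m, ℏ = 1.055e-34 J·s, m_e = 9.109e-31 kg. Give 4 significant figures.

1.077e14 V/m

One atomic unit of electric field: E_au = E_h/(e a₀) = m_e²e⁵/((4πε₀)³ℏ⁴) = 5.131e11 V/m.
210 × 5.131e11 V/m = 1.077e14 V/m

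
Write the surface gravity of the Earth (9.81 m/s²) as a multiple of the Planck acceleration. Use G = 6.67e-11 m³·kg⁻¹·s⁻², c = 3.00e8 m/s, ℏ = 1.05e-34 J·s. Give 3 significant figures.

Planck acceleration: a_P = √(c⁷/(ℏG)) = 5.59e51 m/s².
9.81 / 5.59e51 = 1.76e-51

1.76e-51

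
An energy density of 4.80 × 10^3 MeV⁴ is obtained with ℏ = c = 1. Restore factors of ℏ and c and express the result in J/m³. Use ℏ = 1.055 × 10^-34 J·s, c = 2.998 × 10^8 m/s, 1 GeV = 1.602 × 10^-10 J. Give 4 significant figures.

9.992 × 10^28 J/m³

[E]/[L]³ = [E]⁴/(ℏc)³; restore (ℏc)⁻³.
1 GeV⁴ → 1/(ℏc)³ × (1 GeV in J)⁴ = 2.082 × 10^37 J/m³.
Convert the energy scale: 4.80 × 10^3 MeV⁴ = 4.80 × 10^-9 GeV⁴.
Result: 4.80 × 10^-9 × 2.082 × 10^37 = 9.992 × 10^28 J/m³.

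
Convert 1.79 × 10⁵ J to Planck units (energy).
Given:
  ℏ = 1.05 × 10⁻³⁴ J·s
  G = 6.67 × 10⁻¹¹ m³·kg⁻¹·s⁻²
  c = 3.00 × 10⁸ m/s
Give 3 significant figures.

9.15 × 10⁻⁵

Planck energy: E_P = √(ℏc⁵/G) = 1.96 × 10⁹ J.
1.79 × 10⁵ / 1.96 × 10⁹ = 9.15 × 10⁻⁵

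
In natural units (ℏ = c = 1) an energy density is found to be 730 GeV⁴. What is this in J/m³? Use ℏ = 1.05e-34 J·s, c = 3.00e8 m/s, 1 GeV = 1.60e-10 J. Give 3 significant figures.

[E]/[L]³ = [E]⁴/(ℏc)³; restore (ℏc)⁻³.
1 GeV⁴ → 1/(ℏc)³ × (1 GeV in J)⁴ = 2.10e37 J/m³.
Result: 730 × 2.10e37 = 1.53e40 J/m³.

1.53e40 J/m³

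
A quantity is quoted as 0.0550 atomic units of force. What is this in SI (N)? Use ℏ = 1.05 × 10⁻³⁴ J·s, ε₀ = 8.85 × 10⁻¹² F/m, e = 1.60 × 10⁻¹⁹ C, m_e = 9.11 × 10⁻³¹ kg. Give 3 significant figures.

One atomic unit of force: F_au = E_h/a₀ = m_e²e⁶/((4πε₀)³ℏ⁴) = 8.33 × 10⁻⁸ N.
0.0550 × 8.33 × 10⁻⁸ N = 4.58 × 10⁻⁹ N

4.58 × 10⁻⁹ N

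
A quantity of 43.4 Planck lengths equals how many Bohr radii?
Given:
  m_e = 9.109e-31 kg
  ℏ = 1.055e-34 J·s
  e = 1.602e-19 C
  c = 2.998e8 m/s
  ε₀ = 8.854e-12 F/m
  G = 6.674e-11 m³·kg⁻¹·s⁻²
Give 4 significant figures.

1.324e-23

Planck length: ℓ_P = √(ℏG/c³) = 1.616e-35 m
Bohr radius: a₀ = 4πε₀ℏ²/(m_e e²) = 5.297e-11 m
43.4 × 1.616e-35 / 5.297e-11 = 1.324e-23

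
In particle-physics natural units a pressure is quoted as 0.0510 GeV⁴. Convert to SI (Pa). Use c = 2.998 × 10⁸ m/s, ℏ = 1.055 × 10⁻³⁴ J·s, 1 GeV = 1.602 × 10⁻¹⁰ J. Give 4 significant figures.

Pressure is [E]/[L]³ = [E]⁴/(ℏc)³.
1 GeV⁴ → 1/(ℏc)³ × (1 GeV in J)⁴ = 2.082 × 10³⁷ Pa.
Result: 0.0510 × 2.082 × 10³⁷ = 1.062 × 10³⁶ Pa.

1.062 × 10³⁶ Pa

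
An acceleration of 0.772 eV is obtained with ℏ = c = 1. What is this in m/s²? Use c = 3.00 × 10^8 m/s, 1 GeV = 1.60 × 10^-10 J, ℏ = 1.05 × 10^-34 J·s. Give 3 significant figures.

Acceleration is [L]/[T]² = c·[E]/ℏ.
1 GeV → c/ℏ × (1 GeV in J) = 4.57 × 10^32 m/s².
Convert the energy scale: 0.772 eV = 7.72 × 10^-10 GeV.
Result: 7.72 × 10^-10 × 4.57 × 10^32 = 3.53 × 10^23 m/s².

3.53 × 10^23 m/s²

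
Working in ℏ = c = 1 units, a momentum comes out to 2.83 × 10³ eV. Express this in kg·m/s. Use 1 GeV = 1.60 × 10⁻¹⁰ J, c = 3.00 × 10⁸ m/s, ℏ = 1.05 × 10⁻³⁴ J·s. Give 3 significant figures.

1.51 × 10⁻²⁴ kg·m/s

Momentum is [E]/c; divide by c.
1 GeV → 1/c × (1 GeV in J) = 5.33 × 10⁻¹⁹ kg·m/s.
Convert the energy scale: 2.83 × 10³ eV = 2.83 × 10⁻⁶ GeV.
Result: 2.83 × 10⁻⁶ × 5.33 × 10⁻¹⁹ = 1.51 × 10⁻²⁴ kg·m/s.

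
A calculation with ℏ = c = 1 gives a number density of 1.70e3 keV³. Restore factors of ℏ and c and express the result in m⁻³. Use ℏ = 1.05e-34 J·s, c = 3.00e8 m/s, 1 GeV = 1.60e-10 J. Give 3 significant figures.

Number density is [L]⁻³ = [E]³/(ℏc)³.
1 GeV³ → 1/(ℏc)³ × (1 GeV in J)³ = 1.31e47 m⁻³.
Convert the energy scale: 1.70e3 keV³ = 1.70e-15 GeV³.
Result: 1.70e-15 × 1.31e47 = 2.23e32 m⁻³.

2.23e32 m⁻³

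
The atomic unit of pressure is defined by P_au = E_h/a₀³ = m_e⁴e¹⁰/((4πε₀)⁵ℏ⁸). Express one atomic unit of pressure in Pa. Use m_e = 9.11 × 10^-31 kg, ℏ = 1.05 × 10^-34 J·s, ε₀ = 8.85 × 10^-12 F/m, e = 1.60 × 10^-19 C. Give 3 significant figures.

3.01 × 10^13 Pa

P_au = E_h/a₀³ = m_e⁴e¹⁰/((4πε₀)⁵ℏ⁸)
E_h = 4.38 × 10^-18 J
a₀ = 5.26 × 10^-11 m
E_h/a₀³ = 3.01 × 10^13 Pa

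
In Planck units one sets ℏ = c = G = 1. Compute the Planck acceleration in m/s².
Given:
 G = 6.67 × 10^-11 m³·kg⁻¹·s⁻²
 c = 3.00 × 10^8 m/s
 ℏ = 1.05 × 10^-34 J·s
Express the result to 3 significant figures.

5.59 × 10^51 m/s²

a_P = √(c⁷/(ℏG))
  = √(3.12 × 10^103)
  = 5.59 × 10^51 m/s²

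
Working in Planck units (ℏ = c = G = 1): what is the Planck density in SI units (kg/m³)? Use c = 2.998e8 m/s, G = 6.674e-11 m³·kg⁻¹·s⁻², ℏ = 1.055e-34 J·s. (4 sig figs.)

5.154e96 kg/m³

Dimensional analysis gives ρ_P = c⁵/(ℏG²).
  = 2.422e42 / 4.699e-55
  = 5.154e96 kg/m³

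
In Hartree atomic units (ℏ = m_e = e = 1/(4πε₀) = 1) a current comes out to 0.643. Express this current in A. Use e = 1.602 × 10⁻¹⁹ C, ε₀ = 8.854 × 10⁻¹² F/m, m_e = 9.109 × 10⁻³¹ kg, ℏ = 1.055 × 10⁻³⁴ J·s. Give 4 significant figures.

One atomic unit of electric current: I_au = e E_h/ℏ = m_e e⁵/((4πε₀)²ℏ³) = 6.612 × 10⁻³ A.
0.643 × 6.612 × 10⁻³ A = 4.251 × 10⁻³ A

4.251 × 10⁻³ A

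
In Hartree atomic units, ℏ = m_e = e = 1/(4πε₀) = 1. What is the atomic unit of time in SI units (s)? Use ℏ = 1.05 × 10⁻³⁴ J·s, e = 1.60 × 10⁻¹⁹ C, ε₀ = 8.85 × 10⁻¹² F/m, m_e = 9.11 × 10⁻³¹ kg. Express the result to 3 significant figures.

The unique combination of the constants set to 1 with dimensions of time is τ_au = (4πε₀)²ℏ³/(m_e e⁴).
E_h = 4.38 × 10⁻¹⁸ J
ℏ/E_h = 2.40 × 10⁻¹⁷ s

2.40 × 10⁻¹⁷ s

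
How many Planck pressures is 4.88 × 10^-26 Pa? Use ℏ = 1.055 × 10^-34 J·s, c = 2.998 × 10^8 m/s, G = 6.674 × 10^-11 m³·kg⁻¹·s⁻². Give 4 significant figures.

1.053 × 10^-139

Planck pressure: p_P = c⁷/(ℏG²) = 4.632 × 10^113 Pa.
4.88 × 10^-26 / 4.632 × 10^113 = 1.053 × 10^-139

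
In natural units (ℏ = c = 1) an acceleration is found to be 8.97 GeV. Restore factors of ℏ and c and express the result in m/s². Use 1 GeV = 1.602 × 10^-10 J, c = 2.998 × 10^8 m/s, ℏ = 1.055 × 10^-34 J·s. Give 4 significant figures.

4.084 × 10^33 m/s²

Acceleration is [L]/[T]² = c·[E]/ℏ.
1 GeV → c/ℏ × (1 GeV in J) = 4.552 × 10^32 m/s².
Result: 8.97 × 4.552 × 10^32 = 4.084 × 10^33 m/s².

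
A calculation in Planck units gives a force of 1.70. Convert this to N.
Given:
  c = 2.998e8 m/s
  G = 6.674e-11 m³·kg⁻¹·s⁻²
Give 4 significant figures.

One Planck force: F_P = c⁴/G = 1.210e44 N.
1.70 × 1.210e44 N = 2.058e44 N

2.058e44 N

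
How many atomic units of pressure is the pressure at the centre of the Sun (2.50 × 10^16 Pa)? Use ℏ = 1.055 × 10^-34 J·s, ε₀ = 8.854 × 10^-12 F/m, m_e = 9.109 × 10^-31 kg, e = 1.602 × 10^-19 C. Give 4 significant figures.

853.5

atomic unit of pressure: P_au = E_h/a₀³ = m_e⁴e¹⁰/((4πε₀)⁵ℏ⁸) = 2.929 × 10^13 Pa.
2.50 × 10^16 / 2.929 × 10^13 = 853.5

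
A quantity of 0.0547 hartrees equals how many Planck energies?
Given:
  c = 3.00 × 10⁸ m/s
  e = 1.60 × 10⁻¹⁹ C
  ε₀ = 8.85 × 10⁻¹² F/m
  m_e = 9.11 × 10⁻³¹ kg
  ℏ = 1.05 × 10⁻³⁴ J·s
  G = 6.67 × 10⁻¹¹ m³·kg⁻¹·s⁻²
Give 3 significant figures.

1.22 × 10⁻²⁸

hartree: E_h = m_e e⁴/(4πε₀ℏ)² = 4.38 × 10⁻¹⁸ J
Planck energy: E_P = √(ℏc⁵/G) = 1.96 × 10⁹ J
0.0547 × 4.38 × 10⁻¹⁸ / 1.96 × 10⁹ = 1.22 × 10⁻²⁸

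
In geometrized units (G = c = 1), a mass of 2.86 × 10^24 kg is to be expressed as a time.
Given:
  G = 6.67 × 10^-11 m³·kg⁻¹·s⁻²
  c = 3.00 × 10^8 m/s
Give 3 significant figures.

7.07 × 10^-12 s

Mass → time via G/c³.
2.86 × 10^24 kg × (G/c³) = 7.07 × 10^-12 s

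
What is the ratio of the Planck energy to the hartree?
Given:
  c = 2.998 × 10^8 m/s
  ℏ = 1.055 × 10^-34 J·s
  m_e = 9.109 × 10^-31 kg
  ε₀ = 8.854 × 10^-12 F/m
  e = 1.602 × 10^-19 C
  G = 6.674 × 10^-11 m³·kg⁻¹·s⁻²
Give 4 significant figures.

Planck energy: E_P = √(ℏc⁵/G) = 1.957 × 10^9 J
hartree: E_h = m_e e⁴/(4πε₀ℏ)² = 4.354 × 10^-18 J
ratio = 1.957 × 10^9 / 4.354 × 10^-18 = 4.494 × 10^26

4.494 × 10^26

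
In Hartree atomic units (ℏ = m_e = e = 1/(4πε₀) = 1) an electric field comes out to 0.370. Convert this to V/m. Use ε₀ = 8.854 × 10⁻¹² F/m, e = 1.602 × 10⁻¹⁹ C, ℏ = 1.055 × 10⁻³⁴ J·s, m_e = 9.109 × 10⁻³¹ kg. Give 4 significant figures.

1.898 × 10¹¹ V/m

One atomic unit of electric field: E_au = E_h/(e a₀) = m_e²e⁵/((4πε₀)³ℏ⁴) = 5.131 × 10¹¹ V/m.
0.370 × 5.131 × 10¹¹ V/m = 1.898 × 10¹¹ V/m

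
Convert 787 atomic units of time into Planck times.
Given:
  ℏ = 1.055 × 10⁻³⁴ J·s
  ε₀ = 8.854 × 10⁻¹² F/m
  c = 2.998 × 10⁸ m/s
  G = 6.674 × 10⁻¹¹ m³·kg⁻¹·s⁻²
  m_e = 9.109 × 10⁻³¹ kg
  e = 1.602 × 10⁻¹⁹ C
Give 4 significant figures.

atomic unit of time: τ_au = (4πε₀)²ℏ³/(m_e e⁴) = 2.423 × 10⁻¹⁷ s
Planck time: t_P = √(ℏG/c⁵) = 5.392 × 10⁻⁴⁴ s
787 × 2.423 × 10⁻¹⁷ / 5.392 × 10⁻⁴⁴ = 3.536 × 10²⁹

3.536 × 10²⁹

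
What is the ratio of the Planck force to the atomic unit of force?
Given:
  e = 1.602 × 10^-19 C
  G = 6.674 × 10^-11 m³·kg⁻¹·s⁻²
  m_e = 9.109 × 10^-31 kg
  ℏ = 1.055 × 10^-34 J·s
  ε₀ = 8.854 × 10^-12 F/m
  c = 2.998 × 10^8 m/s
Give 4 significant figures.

1.473 × 10^51

Planck force: F_P = c⁴/G = 1.210 × 10^44 N
atomic unit of force: F_au = E_h/a₀ = m_e²e⁶/((4πε₀)³ℏ⁴) = 8.220 × 10^-8 N
ratio = 1.210 × 10^44 / 8.220 × 10^-8 = 1.473 × 10^51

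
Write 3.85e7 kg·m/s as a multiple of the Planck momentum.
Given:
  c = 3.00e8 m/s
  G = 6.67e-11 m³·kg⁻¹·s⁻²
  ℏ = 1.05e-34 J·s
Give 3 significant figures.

5.91e6

Planck momentum: p_P = √(ℏc³/G) = 6.52 kg·m/s.
3.85e7 / 6.52 = 5.91e6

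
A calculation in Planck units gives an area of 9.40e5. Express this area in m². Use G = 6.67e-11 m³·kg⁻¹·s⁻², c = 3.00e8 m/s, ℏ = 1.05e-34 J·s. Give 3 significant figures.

One Planck area: A_P = ℏG/c³ = 2.59e-70 m².
9.40e5 × 2.59e-70 m² = 2.44e-64 m²

2.44e-64 m²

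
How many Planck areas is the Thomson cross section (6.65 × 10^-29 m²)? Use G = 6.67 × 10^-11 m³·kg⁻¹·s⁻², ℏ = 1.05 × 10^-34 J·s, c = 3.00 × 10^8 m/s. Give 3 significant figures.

2.56 × 10^41

Planck area: A_P = ℏG/c³ = 2.59 × 10^-70 m².
6.65 × 10^-29 / 2.59 × 10^-70 = 2.56 × 10^41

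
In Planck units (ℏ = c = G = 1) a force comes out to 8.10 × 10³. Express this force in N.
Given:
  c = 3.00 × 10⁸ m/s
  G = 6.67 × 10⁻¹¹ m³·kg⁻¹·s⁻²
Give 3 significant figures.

9.84 × 10⁴⁷ N

One Planck force: F_P = c⁴/G = 1.21 × 10⁴⁴ N.
8.10 × 10³ × 1.21 × 10⁴⁴ N = 9.84 × 10⁴⁷ N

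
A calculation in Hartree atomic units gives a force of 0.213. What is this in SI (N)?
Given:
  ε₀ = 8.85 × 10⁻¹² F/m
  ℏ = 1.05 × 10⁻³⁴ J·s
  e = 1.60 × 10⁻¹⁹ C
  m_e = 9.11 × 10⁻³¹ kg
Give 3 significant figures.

1.77 × 10⁻⁸ N

One atomic unit of force: F_au = E_h/a₀ = m_e²e⁶/((4πε₀)³ℏ⁴) = 8.33 × 10⁻⁸ N.
0.213 × 8.33 × 10⁻⁸ N = 1.77 × 10⁻⁸ N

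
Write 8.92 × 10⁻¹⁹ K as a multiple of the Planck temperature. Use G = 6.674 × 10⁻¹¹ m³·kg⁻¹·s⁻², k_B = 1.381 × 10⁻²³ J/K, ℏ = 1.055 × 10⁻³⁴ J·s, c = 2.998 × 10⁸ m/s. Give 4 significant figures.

Planck temperature: T_P = √(ℏc⁵/G) / k_B = 1.417 × 10³² K.
8.92 × 10⁻¹⁹ / 1.417 × 10³² = 6.296 × 10⁻⁵¹

6.296 × 10⁻⁵¹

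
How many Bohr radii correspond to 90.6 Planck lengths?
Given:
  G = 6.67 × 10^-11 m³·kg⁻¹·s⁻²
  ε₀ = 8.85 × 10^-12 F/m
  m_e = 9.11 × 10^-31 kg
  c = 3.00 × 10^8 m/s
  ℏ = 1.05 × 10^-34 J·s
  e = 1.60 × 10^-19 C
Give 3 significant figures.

2.78 × 10^-23

Planck length: ℓ_P = √(ℏG/c³) = 1.61 × 10^-35 m
Bohr radius: a₀ = 4πε₀ℏ²/(m_e e²) = 5.26 × 10^-11 m
90.6 × 1.61 × 10^-35 / 5.26 × 10^-11 = 2.78 × 10^-23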